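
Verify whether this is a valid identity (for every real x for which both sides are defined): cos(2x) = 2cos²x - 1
Yes, this is an identity.

Claim: cos(2x) = 2cos²x - 1.
Reasoning: cos(2x) = cos²x - sin²x. Replace sin²x by 1 - cos²x: cos²x - (1 - cos²x) = 2cos²x - 1.
So the two sides agree for every real x for which both sides are defined.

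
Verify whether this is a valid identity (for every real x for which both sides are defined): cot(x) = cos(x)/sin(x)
Claim: cot(x) = cos(x)/sin(x).
Reasoning: cot(x) is defined as 1/tan(x) = 1/(sin(x)/cos(x)) = cos(x)/sin(x), wherever sin(x) ≠ 0.
So the two sides agree for every real x for which both sides are defined.

Conclusion: Yes, this is an identity.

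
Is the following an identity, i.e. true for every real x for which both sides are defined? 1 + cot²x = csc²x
Claim: 1 + cot²x = csc²x.
Reasoning: Start from sin²x + cos²x = 1 and divide every term by sin²x (allowed wherever cot x and csc x are defined): 1 + cot²x = 1/sin²x = csc²x.
So the two sides agree for every real x for which both sides are defined.

Conclusion: Yes, this is an identity.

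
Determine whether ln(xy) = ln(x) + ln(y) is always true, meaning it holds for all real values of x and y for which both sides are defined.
Claim: ln(xy) = ln(x) + ln(y).
Reasoning: Both sides are simultaneously defined only when x, y > 0. Write x = e^p, y = e^q (p = ln x, q = ln y). Then xy = e^p · e^q = e^(p+q), so ln(xy) = p + q = ln(x) + ln(y).
So the two sides agree for all real values of x and y for which both sides are defined.

Conclusion: Yes, this is an identity.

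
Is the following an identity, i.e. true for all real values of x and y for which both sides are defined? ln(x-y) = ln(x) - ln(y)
Claim: ln(x-y) = ln(x) - ln(y).
Test a specific point where both sides are defined: x = 2, y = 1.
LHS = ln(x-y) ≈ 0.0000
RHS = ln(x) - ln(y) ≈ 0.6931
Since 0.0000 ≠ 0.6931, the equation fails at this point, so it cannot hold for all real values of x and y for which both sides are defined.
ln(x) - ln(y) = ln(x/y), not ln(x-y).

Conclusion: No, this is NOT an identity.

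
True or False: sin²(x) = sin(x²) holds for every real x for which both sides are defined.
Claim: sin²(x) = sin(x²).
Test a specific point where both sides are defined: x = π/6.
LHS = sin²(x) ≈ 0.2500
RHS = sin(x²) ≈ 0.2707
Since 0.2500 ≠ 0.2707, the equation fails at this point, so it cannot hold for every real x for which both sides are defined.
sin²(x) means (sin x)², squaring the output; sin(x²) squares the input. These are different functions.

Conclusion: False.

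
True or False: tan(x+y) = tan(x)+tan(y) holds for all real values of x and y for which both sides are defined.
False.

Claim: tan(x+y) = tan(x)+tan(y).
Test a specific point where both sides are defined: x = -π/3, y = 2π/3.
LHS = tan(x+y) ≈ 1.7321
RHS = tan(x)+tan(y) ≈ -3.4641
Since 1.7321 ≠ -3.4641, the equation fails at this point, so it cannot hold for all real values of x and y for which both sides are defined.
The correct formula is tan(x+y) = (tan(x) + tan(y))/(1 - tan(x)tan(y)).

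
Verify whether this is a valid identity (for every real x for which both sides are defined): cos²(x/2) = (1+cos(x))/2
Claim: cos²(x/2) = (1+cos(x))/2.
Reasoning: Use cos(2θ) = 2cos²θ - 1 with θ = x/2: cos(x) = 2cos²(x/2) - 1. Solving for cos²(x/2) gives (1 + cos(x))/2.
So the two sides agree for every real x for which both sides are defined.

Conclusion: Yes, this is an identity.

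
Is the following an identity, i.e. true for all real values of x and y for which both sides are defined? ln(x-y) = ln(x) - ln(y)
Claim: ln(x-y) = ln(x) - ln(y).
Test a specific point where both sides are defined: x = 4, y = 1/2.
LHS = ln(x-y) ≈ 1.2528
RHS = ln(x) - ln(y) ≈ 2.0794
Since 1.2528 ≠ 2.0794, the equation fails at this point, so it cannot hold for all real values of x and y for which both sides are defined.
ln(x) - ln(y) = ln(x/y), not ln(x-y).

Conclusion: No, this is NOT an identity.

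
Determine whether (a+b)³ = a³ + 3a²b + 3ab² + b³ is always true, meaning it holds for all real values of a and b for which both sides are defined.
Claim: (a+b)³ = a³ + 3a²b + 3ab² + b³.
Reasoning: (a+b)³ = (a+b)(a+b)² = (a+b)(a² + 2ab + b²) = a³ + 2a²b + ab² + a²b + 2ab² + b³ = a³ + 3a²b + 3ab² + b³.
So the two sides agree for all real values of a and b for which both sides are defined.

Conclusion: Yes, this is an identity.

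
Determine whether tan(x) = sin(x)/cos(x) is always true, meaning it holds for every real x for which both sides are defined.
Claim: tan(x) = sin(x)/cos(x).
Reasoning: For an angle x whose terminal point on the unit circle is (cos x, sin x), tan(x) is defined as the ratio (second coordinate)/(first coordinate) = sin(x)/cos(x), wherever cos(x) ≠ 0.
So the two sides agree for every real x for which both sides are defined.

Conclusion: Yes, this is an identity.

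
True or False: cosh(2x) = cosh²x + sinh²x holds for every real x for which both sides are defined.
True.

Claim: cosh(2x) = cosh²x + sinh²x.
Reasoning: cosh²x = (e^(2x) + 2 + e^(-2x))/4 and sinh²x = (e^(2x) - 2 + e^(-2x))/4. Adding gives (2e^(2x) + 2e^(-2x))/4 = (e^(2x) + e^(-2x))/2 = cosh(2x).
So the two sides agree for every real x for which both sides are defined.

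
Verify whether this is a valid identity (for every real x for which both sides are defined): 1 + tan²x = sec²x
Yes, this is an identity.

Claim: 1 + tan²x = sec²x.
Reasoning: Start from sin²x + cos²x = 1 and divide every term by cos²x (allowed wherever tan x and sec x are defined): tan²x + 1 = 1/cos²x = sec²x.
So the two sides agree for every real x for which both sides are defined.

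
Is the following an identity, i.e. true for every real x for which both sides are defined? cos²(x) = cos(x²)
No, this is NOT an identity.

Claim: cos²(x) = cos(x²).
Test a specific point where both sides are defined: x = 2π/3.
LHS = cos²(x) ≈ 0.2500
RHS = cos(x²) ≈ -0.3202
Since 0.2500 ≠ -0.3202, the equation fails at this point, so it cannot hold for every real x for which both sides are defined.
cos²(x) means (cos x)², squaring the output; cos(x²) squares the input. These are different functions.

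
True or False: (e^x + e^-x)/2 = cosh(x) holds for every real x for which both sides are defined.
True.

Claim: (e^x + e^-x)/2 = cosh(x).
Reasoning: This is exactly the definition of the hyperbolic cosine: cosh(x) := (e^x + e^-x)/2.
So the two sides agree for every real x for which both sides are defined.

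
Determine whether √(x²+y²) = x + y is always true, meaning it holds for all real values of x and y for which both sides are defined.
No, this is NOT an identity.

Claim: √(x²+y²) = x + y.
Test a specific point where both sides are defined: x = 3/2, y = -1.
LHS = √(x²+y²) ≈ 1.8028
RHS = x + y ≈ 0.5000
Since 1.8028 ≠ 0.5000, the equation fails at this point, so it cannot hold for all real values of x and y for which both sides are defined.
(x+y)² = x² + 2xy + y², not x² + y², so the square root does not split this way.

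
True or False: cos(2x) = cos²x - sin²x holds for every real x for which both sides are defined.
Claim: cos(2x) = cos²x - sin²x.
Reasoning: Put y = x in the addition formula cos(x+y) = cos(x)cos(y) - sin(x)sin(y): cos(2x) = cos²x - sin²x.
So the two sides agree for every real x for which both sides are defined.

Conclusion: True.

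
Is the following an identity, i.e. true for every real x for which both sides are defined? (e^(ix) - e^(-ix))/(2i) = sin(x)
Claim: (e^(ix) - e^(-ix))/(2i) = sin(x).
Reasoning: By Euler's formula e^(ix) = cos(x) + i·sin(x) and e^(-ix) = cos(x) - i·sin(x). Subtracting cancels the cosine terms: e^(ix) - e^(-ix) = 2i·sin(x); divide by 2i.
So the two sides agree for every real x for which both sides are defined.

Conclusion: Yes, this is an identity.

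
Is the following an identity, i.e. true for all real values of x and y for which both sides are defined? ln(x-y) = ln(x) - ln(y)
No, this is NOT an identity.

Claim: ln(x-y) = ln(x) - ln(y).
Test a specific point where both sides are defined: x = 3, y = 1/2.
LHS = ln(x-y) ≈ 0.9163
RHS = ln(x) - ln(y) ≈ 1.7918
Since 0.9163 ≠ 1.7918, the equation fails at this point, so it cannot hold for all real values of x and y for which both sides are defined.
ln(x) - ln(y) = ln(x/y), not ln(x-y).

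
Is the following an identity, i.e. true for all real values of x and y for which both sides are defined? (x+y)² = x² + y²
No, this is NOT an identity.

Claim: (x+y)² = x² + y².
Test a specific point where both sides are defined: x = -3, y = -2.
LHS = (x+y)² ≈ 25.0000
RHS = x² + y² ≈ 13.0000
Since 25.0000 ≠ 13.0000, the equation fails at this point, so it cannot hold for all real values of x and y for which both sides are defined.
The correct expansion is (x+y)² = x² + 2xy + y²; the cross term 2xy is missing.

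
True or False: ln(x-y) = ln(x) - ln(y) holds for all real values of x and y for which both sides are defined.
Claim: ln(x-y) = ln(x) - ln(y).
Test a specific point where both sides are defined: x = 3, y = 2.
LHS = ln(x-y) ≈ 0.0000
RHS = ln(x) - ln(y) ≈ 0.4055
Since 0.0000 ≠ 0.4055, the equation fails at this point, so it cannot hold for all real values of x and y for which both sides are defined.
ln(x) - ln(y) = ln(x/y), not ln(x-y).

Conclusion: False.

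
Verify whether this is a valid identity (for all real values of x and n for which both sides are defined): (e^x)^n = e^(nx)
Yes, this is an identity.

Claim: (e^x)^n = e^(nx).
Reasoning: e^x is a positive real number, and for a positive base B and real exponent n, B^n = e^(n·ln B). With B = e^x, ln B = x, so (e^x)^n = e^(n·x).
So the two sides agree for all real values of x and n for which both sides are defined.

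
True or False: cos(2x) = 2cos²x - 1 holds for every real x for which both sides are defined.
Claim: cos(2x) = 2cos²x - 1.
Reasoning: cos(2x) = cos²x - sin²x. Replace sin²x by 1 - cos²x: cos²x - (1 - cos²x) = 2cos²x - 1.
So the two sides agree for every real x for which both sides are defined.

Conclusion: True.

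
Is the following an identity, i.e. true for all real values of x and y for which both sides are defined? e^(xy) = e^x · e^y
No, this is NOT an identity.

Claim: e^(xy) = e^x · e^y.
Test a specific point where both sides are defined: x = -1, y = 2.
LHS = e^(xy) ≈ 0.1353
RHS = e^x · e^y ≈ 2.7183
Since 0.1353 ≠ 2.7183, the equation fails at this point, so it cannot hold for all real values of x and y for which both sides are defined.
e^x · e^y = e^(x+y), not e^(xy).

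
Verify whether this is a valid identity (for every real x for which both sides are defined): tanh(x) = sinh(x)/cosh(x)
Yes, this is an identity.

Claim: tanh(x) = sinh(x)/cosh(x).
Reasoning: tanh(x) is defined as sinh(x)/cosh(x) = (e^x - e^-x)/(e^x + e^-x); cosh(x) ≥ 1 is never zero, so this holds for every real x.
So the two sides agree for every real x for which both sides are defined.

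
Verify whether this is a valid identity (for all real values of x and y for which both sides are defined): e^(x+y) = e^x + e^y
Claim: e^(x+y) = e^x + e^y.
Test a specific point where both sides are defined: x = -3, y = -3.
LHS = e^(x+y) ≈ 0.0025
RHS = e^x + e^y ≈ 0.0996
Since 0.0025 ≠ 0.0996, the equation fails at this point, so it cannot hold for all real values of x and y for which both sides are defined.
The correct rule is e^(x+y) = e^x · e^y (a product, not a sum).

Conclusion: No, this is NOT an identity.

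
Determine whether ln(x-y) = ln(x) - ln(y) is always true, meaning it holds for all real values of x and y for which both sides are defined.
No, this is NOT an identity.

Claim: ln(x-y) = ln(x) - ln(y).
Test a specific point where both sides are defined: x = 3, y = 1/2.
LHS = ln(x-y) ≈ 0.9163
RHS = ln(x) - ln(y) ≈ 1.7918
Since 0.9163 ≠ 1.7918, the equation fails at this point, so it cannot hold for all real values of x and y for which both sides are defined.
ln(x) - ln(y) = ln(x/y), not ln(x-y).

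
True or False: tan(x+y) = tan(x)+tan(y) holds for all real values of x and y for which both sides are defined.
False.

Claim: tan(x+y) = tan(x)+tan(y).
Test a specific point where both sides are defined: x = -π/4, y = π/6.
LHS = tan(x+y) ≈ -0.2679
RHS = tan(x)+tan(y) ≈ -0.4226
Since -0.2679 ≠ -0.4226, the equation fails at this point, so it cannot hold for all real values of x and y for which both sides are defined.
The correct formula is tan(x+y) = (tan(x) + tan(y))/(1 - tan(x)tan(y)).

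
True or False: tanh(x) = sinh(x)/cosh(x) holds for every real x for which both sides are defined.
Claim: tanh(x) = sinh(x)/cosh(x).
Reasoning: tanh(x) is defined as sinh(x)/cosh(x) = (e^x - e^-x)/(e^x + e^-x); cosh(x) ≥ 1 is never zero, so this holds for every real x.
So the two sides agree for every real x for which both sides are defined.

Conclusion: True.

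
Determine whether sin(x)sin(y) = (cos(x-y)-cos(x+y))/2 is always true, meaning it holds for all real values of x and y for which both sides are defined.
Yes, this is an identity.

Claim: sin(x)sin(y) = (cos(x-y)-cos(x+y))/2.
Reasoning: cos(x-y) = cos(x)cos(y) + sin(x)sin(y) and cos(x+y) = cos(x)cos(y) - sin(x)sin(y). Subtracting, cos(x-y) - cos(x+y) = 2sin(x)sin(y); divide by 2.
So the two sides agree for all real values of x and y for which both sides are defined.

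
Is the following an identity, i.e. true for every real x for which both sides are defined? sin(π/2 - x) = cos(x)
Claim: sin(π/2 - x) = cos(x).
Reasoning: Use sin(u - v) = sin(u)cos(v) - cos(u)sin(v) with u = π/2, v = x: sin(π/2)cos(x) - cos(π/2)sin(x) = 1·cos(x) - 0·sin(x) = cos(x).
So the two sides agree for every real x for which both sides are defined.

Conclusion: Yes, this is an identity.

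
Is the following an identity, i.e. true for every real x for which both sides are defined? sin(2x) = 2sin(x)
No, this is NOT an identity.

Claim: sin(2x) = 2sin(x).
Test a specific point where both sides are defined: x = 3π/4.
LHS = sin(2x) ≈ -1.0000
RHS = 2sin(x) ≈ 1.4142
Since -1.0000 ≠ 1.4142, the equation fails at this point, so it cannot hold for every real x for which both sides are defined.
The correct double-angle formula is sin(2x) = 2sin(x)cos(x).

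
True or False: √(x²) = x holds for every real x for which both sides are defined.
Claim: √(x²) = x.
Test a specific point where both sides are defined: x = -2.
LHS = √(x²) ≈ 2.0000
RHS = x ≈ -2.0000
Since 2.0000 ≠ -2.0000, the equation fails at this point, so it cannot hold for every real x for which both sides are defined.
√(x²) = |x|, which differs from x whenever x < 0 (both sides are defined for every real x).

Conclusion: False.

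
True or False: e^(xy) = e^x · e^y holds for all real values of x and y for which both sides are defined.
Claim: e^(xy) = e^x · e^y.
Test a specific point where both sides are defined: x = 1, y = 1.
LHS = e^(xy) ≈ 2.7183
RHS = e^x · e^y ≈ 7.3891
Since 2.7183 ≠ 7.3891, the equation fails at this point, so it cannot hold for all real values of x and y for which both sides are defined.
e^x · e^y = e^(x+y), not e^(xy).

Conclusion: False.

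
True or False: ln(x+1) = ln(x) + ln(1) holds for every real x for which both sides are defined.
False.

Claim: ln(x+1) = ln(x) + ln(1).
Test a specific point where both sides are defined: x = 4.
LHS = ln(x+1) ≈ 1.6094
RHS = ln(x) + ln(1) ≈ 1.3863
Since 1.6094 ≠ 1.3863, the equation fails at this point, so it cannot hold for every real x for which both sides are defined.
ln(1) = 0, so the right side is just ln(x), which differs from ln(x+1).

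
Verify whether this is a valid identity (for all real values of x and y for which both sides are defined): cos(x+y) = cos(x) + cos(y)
Claim: cos(x+y) = cos(x) + cos(y).
Test a specific point where both sides are defined: x = π, y = -π/6.
LHS = cos(x+y) ≈ -0.8660
RHS = cos(x) + cos(y) ≈ -0.1340
Since -0.8660 ≠ -0.1340, the equation fails at this point, so it cannot hold for all real values of x and y for which both sides are defined.
The correct expansion is cos(x+y) = cos(x)cos(y) - sin(x)sin(y); cosine is not additive.

Conclusion: No, this is NOT an identity.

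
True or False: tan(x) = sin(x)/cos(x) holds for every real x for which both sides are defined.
Claim: tan(x) = sin(x)/cos(x).
Reasoning: For an angle x whose terminal point on the unit circle is (cos x, sin x), tan(x) is defined as the ratio (second coordinate)/(first coordinate) = sin(x)/cos(x), wherever cos(x) ≠ 0.
So the two sides agree for every real x for which both sides are defined.

Conclusion: True.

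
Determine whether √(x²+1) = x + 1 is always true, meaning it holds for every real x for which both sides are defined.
Claim: √(x²+1) = x + 1.
Test a specific point where both sides are defined: x = -2.
LHS = √(x²+1) ≈ 2.2361
RHS = x + 1 ≈ -1.0000
Since 2.2361 ≠ -1.0000, the equation fails at this point, so it cannot hold for every real x for which both sides are defined.
(x+1)² = x² + 2x + 1 ≠ x² + 1 unless x = 0.

Conclusion: No, this is NOT an identity.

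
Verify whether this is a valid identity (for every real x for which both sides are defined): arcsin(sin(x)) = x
No, this is NOT an identity.

Claim: arcsin(sin(x)) = x.
Test a specific point where both sides are defined: x = π.
LHS = arcsin(sin(x)) ≈ 0.0000
RHS = x ≈ 3.1416
Since 0.0000 ≠ 3.1416, the equation fails at this point, so it cannot hold for every real x for which both sides are defined.
arcsin only returns values in [-π/2, π/2], so arcsin(sin(x)) = x holds only for x in that interval, not for all real x.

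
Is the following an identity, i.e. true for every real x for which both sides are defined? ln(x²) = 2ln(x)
Claim: ln(x²) = 2ln(x).
Reasoning: The right side requires x > 0. For x > 0, x² = (e^(ln x))² = e^(2ln x), so ln(x²) = 2ln(x). (For x < 0 the right side is undefined, so those values are outside the claim.)
So the two sides agree for every real x for which both sides are defined.

Conclusion: Yes, this is an identity.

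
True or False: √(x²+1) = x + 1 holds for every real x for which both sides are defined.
Claim: √(x²+1) = x + 1.
Test a specific point where both sides are defined: x = 2.
LHS = √(x²+1) ≈ 2.2361
RHS = x + 1 ≈ 3.0000
Since 2.2361 ≠ 3.0000, the equation fails at this point, so it cannot hold for every real x for which both sides are defined.
(x+1)² = x² + 2x + 1 ≠ x² + 1 unless x = 0.

Conclusion: False.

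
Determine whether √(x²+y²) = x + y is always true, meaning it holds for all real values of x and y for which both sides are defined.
No, this is NOT an identity.

Claim: √(x²+y²) = x + y.
Test a specific point where both sides are defined: x = 1, y = 1.
LHS = √(x²+y²) ≈ 1.4142
RHS = x + y ≈ 2.0000
Since 1.4142 ≠ 2.0000, the equation fails at this point, so it cannot hold for all real values of x and y for which both sides are defined.
(x+y)² = x² + 2xy + y², not x² + y², so the square root does not split this way.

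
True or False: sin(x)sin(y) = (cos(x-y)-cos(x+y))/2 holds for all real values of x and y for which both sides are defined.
Claim: sin(x)sin(y) = (cos(x-y)-cos(x+y))/2.
Reasoning: cos(x-y) = cos(x)cos(y) + sin(x)sin(y) and cos(x+y) = cos(x)cos(y) - sin(x)sin(y). Subtracting, cos(x-y) - cos(x+y) = 2sin(x)sin(y); divide by 2.
So the two sides agree for all real values of x and y for which both sides are defined.

Conclusion: True.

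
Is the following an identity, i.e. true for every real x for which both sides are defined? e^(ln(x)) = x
Claim: e^(ln(x)) = x.
Reasoning: For x > 0, ln(x) is by definition the exponent p such that e^p = x. Raising e to that exponent therefore returns x: e^(ln x) = x.
So the two sides agree for every real x for which both sides are defined.

Conclusion: Yes, this is an identity.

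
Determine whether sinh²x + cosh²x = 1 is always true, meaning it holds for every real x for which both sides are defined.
No, this is NOT an identity.

Claim: sinh²x + cosh²x = 1.
Test a specific point where both sides are defined: x = -3.
LHS = sinh²x + cosh²x ≈ 201.7156
RHS = 1 ≈ 1.0000
Since 201.7156 ≠ 1.0000, the equation fails at this point, so it cannot hold for every real x for which both sides are defined.
The correct hyperbolic identity is cosh²x - sinh²x = 1 (a difference); the sum sinh²x + cosh²x equals cosh(2x).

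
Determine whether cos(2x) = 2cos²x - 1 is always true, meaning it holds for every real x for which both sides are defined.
Claim: cos(2x) = 2cos²x - 1.
Reasoning: cos(2x) = cos²x - sin²x. Replace sin²x by 1 - cos²x: cos²x - (1 - cos²x) = 2cos²x - 1.
So the two sides agree for every real x for which both sides are defined.

Conclusion: Yes, this is an identity.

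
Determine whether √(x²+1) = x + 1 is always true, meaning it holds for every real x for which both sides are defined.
Claim: √(x²+1) = x + 1.
Test a specific point where both sides are defined: x = 2.
LHS = √(x²+1) ≈ 2.2361
RHS = x + 1 ≈ 3.0000
Since 2.2361 ≠ 3.0000, the equation fails at this point, so it cannot hold for every real x for which both sides are defined.
(x+1)² = x² + 2x + 1 ≠ x² + 1 unless x = 0.

Conclusion: No, this is NOT an identity.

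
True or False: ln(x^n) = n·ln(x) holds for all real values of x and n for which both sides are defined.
True.

Claim: ln(x^n) = n·ln(x).
Reasoning: The right side requires x > 0. For x > 0, x^n = (e^(ln x))^n = e^(n·ln x), so taking ln of both sides gives ln(x^n) = n·ln(x).
So the two sides agree for all real values of x and n for which both sides are defined.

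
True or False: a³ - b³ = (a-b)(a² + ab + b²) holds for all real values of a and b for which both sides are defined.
True.

Claim: a³ - b³ = (a-b)(a² + ab + b²).
Reasoning: Expand the right side: (a-b)(a² + ab + b²) = a³ + a²b + ab² - a²b - ab² - b³ = a³ - b³ (the middle terms cancel in pairs).
So the two sides agree for all real values of a and b for which both sides are defined.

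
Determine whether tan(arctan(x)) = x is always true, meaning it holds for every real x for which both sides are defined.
Yes, this is an identity.

Claim: tan(arctan(x)) = x.
Reasoning: For every real x, arctan(x) is by definition the angle in (-π/2, π/2) whose tangent equals x. Taking the tangent of that angle returns x.
So the two sides agree for every real x for which both sides are defined.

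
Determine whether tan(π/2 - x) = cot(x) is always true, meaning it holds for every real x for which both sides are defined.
Claim: tan(π/2 - x) = cot(x).
Reasoning: tan(π/2 - x) = sin(π/2 - x)/cos(π/2 - x) = cos(x)/sin(x) = cot(x), using the cofunction identities sin(π/2 - x) = cos(x) and cos(π/2 - x) = sin(x).
So the two sides agree for every real x for which both sides are defined.

Conclusion: Yes, this is an identity.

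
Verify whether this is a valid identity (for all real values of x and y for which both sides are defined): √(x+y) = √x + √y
No, this is NOT an identity.

Claim: √(x+y) = √x + √y.
Test a specific point where both sides are defined: x = 2, y = 4.
LHS = √(x+y) ≈ 2.4495
RHS = √x + √y ≈ 3.4142
Since 2.4495 ≠ 3.4142, the equation fails at this point, so it cannot hold for all real values of x and y for which both sides are defined.
Squaring the right side gives x + 2√(xy) + y, not x + y.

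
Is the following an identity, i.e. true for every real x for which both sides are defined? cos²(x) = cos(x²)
No, this is NOT an identity.

Claim: cos²(x) = cos(x²).
Test a specific point where both sides are defined: x = -π/2.
LHS = cos²(x) ≈ 0.0000
RHS = cos(x²) ≈ -0.7812
Since 0.0000 ≠ -0.7812, the equation fails at this point, so it cannot hold for every real x for which both sides are defined.
cos²(x) means (cos x)², squaring the output; cos(x²) squares the input. These are different functions.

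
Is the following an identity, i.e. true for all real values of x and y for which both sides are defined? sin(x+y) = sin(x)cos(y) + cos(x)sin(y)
Claim: sin(x+y) = sin(x)cos(y) + cos(x)sin(y).
Reasoning: By Euler's formula e^(i(x+y)) = e^(ix)·e^(iy) = (cos x + i·sin x)(cos y + i·sin y). The imaginary part of the left side is sin(x+y); the imaginary part of the product is sin(x)cos(y) + cos(x)sin(y).
So the two sides agree for all real values of x and y for which both sides are defined.

Conclusion: Yes, this is an identity.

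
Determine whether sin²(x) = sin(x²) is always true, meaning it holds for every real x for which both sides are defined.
Claim: sin²(x) = sin(x²).
Test a specific point where both sides are defined: x = 3π/4.
LHS = sin²(x) ≈ 0.5000
RHS = sin(x²) ≈ -0.6680
Since 0.5000 ≠ -0.6680, the equation fails at this point, so it cannot hold for every real x for which both sides are defined.
sin²(x) means (sin x)², squaring the output; sin(x²) squares the input. These are different functions.

Conclusion: No, this is NOT an identity.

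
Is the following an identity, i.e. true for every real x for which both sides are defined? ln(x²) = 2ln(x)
Claim: ln(x²) = 2ln(x).
Reasoning: The right side requires x > 0. For x > 0, x² = (e^(ln x))² = e^(2ln x), so ln(x²) = 2ln(x). (For x < 0 the right side is undefined, so those values are outside the claim.)
So the two sides agree for every real x for which both sides are defined.

Conclusion: Yes, this is an identity.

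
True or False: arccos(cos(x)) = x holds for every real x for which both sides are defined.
False.

Claim: arccos(cos(x)) = x.
Test a specific point where both sides are defined: x = -π/2.
LHS = arccos(cos(x)) ≈ 1.5708
RHS = x ≈ -1.5708
Since 1.5708 ≠ -1.5708, the equation fails at this point, so it cannot hold for every real x for which both sides are defined.
arccos only returns values in [0, π], so arccos(cos(x)) = x holds only for x in that interval, not for all real x.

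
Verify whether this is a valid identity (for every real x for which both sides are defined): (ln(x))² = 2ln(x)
No, this is NOT an identity.

Claim: (ln(x))² = 2ln(x).
Test a specific point where both sides are defined: x = 3.
LHS = (ln(x))² ≈ 1.2069
RHS = 2ln(x) ≈ 2.1972
Since 1.2069 ≠ 2.1972, the equation fails at this point, so it cannot hold for every real x for which both sides are defined.
2ln(x) equals ln(x²), which is not the same as (ln x)².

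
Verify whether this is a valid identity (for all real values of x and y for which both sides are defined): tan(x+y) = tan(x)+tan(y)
Claim: tan(x+y) = tan(x)+tan(y).
Test a specific point where both sides are defined: x = π/6, y = -π/3.
LHS = tan(x+y) ≈ -0.5774
RHS = tan(x)+tan(y) ≈ -1.1547
Since -0.5774 ≠ -1.1547, the equation fails at this point, so it cannot hold for all real values of x and y for which both sides are defined.
The correct formula is tan(x+y) = (tan(x) + tan(y))/(1 - tan(x)tan(y)).

Conclusion: No, this is NOT an identity.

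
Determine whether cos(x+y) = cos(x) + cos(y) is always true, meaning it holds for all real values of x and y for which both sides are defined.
Claim: cos(x+y) = cos(x) + cos(y).
Test a specific point where both sides are defined: x = π/4, y = π/3.
LHS = cos(x+y) ≈ -0.2588
RHS = cos(x) + cos(y) ≈ 1.2071
Since -0.2588 ≠ 1.2071, the equation fails at this point, so it cannot hold for all real values of x and y for which both sides are defined.
The correct expansion is cos(x+y) = cos(x)cos(y) - sin(x)sin(y); cosine is not additive.

Conclusion: No, this is NOT an identity.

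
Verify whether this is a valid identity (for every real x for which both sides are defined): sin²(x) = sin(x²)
No, this is NOT an identity.

Claim: sin²(x) = sin(x²).
Test a specific point where both sides are defined: x = π/3.
LHS = sin²(x) ≈ 0.7500
RHS = sin(x²) ≈ 0.8897
Since 0.7500 ≠ 0.8897, the equation fails at this point, so it cannot hold for every real x for which both sides are defined.
sin²(x) means (sin x)², squaring the output; sin(x²) squares the input. These are different functions.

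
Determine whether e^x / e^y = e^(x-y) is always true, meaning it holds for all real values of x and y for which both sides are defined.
Claim: e^x / e^y = e^(x-y).
Reasoning: 1/e^y = e^(-y), so e^x / e^y = e^x · e^(-y) = e^(x + (-y)) = e^(x-y) by the product rule for exponents.
So the two sides agree for all real values of x and y for which both sides are defined.

Conclusion: Yes, this is an identity.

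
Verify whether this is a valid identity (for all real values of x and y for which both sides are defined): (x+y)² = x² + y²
Claim: (x+y)² = x² + y².
Test a specific point where both sides are defined: x = 5, y = 4.
LHS = (x+y)² ≈ 81.0000
RHS = x² + y² ≈ 41.0000
Since 81.0000 ≠ 41.0000, the equation fails at this point, so it cannot hold for all real values of x and y for which both sides are defined.
The correct expansion is (x+y)² = x² + 2xy + y²; the cross term 2xy is missing.

Conclusion: No, this is NOT an identity.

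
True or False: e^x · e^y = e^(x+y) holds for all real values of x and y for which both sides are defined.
Claim: e^x · e^y = e^(x+y).
Reasoning: This is the law of exponents for a common base: multiplying powers adds exponents. E.g. from the series, (Σ x^j/j!)(Σ y^k/k!) = Σ_m (Σ_{j+k=m} x^j y^k/(j!k!)) = Σ_m (x+y)^m/m! by the binomial theorem.
So the two sides agree for all real values of x and y for which both sides are defined.

Conclusion: True.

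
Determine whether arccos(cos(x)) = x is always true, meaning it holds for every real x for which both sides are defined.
Claim: arccos(cos(x)) = x.
Test a specific point where both sides are defined: x = -π/6.
LHS = arccos(cos(x)) ≈ 0.5236
RHS = x ≈ -0.5236
Since 0.5236 ≠ -0.5236, the equation fails at this point, so it cannot hold for every real x for which both sides are defined.
arccos only returns values in [0, π], so arccos(cos(x)) = x holds only for x in that interval, not for all real x.

Conclusion: No, this is NOT an identity.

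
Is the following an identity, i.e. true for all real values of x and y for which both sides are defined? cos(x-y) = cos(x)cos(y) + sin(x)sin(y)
Claim: cos(x-y) = cos(x)cos(y) + sin(x)sin(y).
Reasoning: Replace y by -y in cos(x+y) = cos(x)cos(y) - sin(x)sin(y) and use cos(-y) = cos(y), sin(-y) = -sin(y): cos(x-y) = cos(x)cos(y) + sin(x)sin(y).
So the two sides agree for all real values of x and y for which both sides are defined.

Conclusion: Yes, this is an identity.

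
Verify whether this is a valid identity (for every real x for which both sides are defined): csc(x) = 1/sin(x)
Yes, this is an identity.

Claim: csc(x) = 1/sin(x).
Reasoning: csc(x) is by definition the reciprocal of sin(x), wherever sin(x) ≠ 0.
So the two sides agree for every real x for which both sides are defined.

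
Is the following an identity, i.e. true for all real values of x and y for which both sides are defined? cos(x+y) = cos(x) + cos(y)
No, this is NOT an identity.

Claim: cos(x+y) = cos(x) + cos(y).
Test a specific point where both sides are defined: x = -π/6, y = -π/4.
LHS = cos(x+y) ≈ 0.2588
RHS = cos(x) + cos(y) ≈ 1.5731
Since 0.2588 ≠ 1.5731, the equation fails at this point, so it cannot hold for all real values of x and y for which both sides are defined.
The correct expansion is cos(x+y) = cos(x)cos(y) - sin(x)sin(y); cosine is not additive.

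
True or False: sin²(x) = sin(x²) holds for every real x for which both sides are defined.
Claim: sin²(x) = sin(x²).
Test a specific point where both sides are defined: x = -π/6.
LHS = sin²(x) ≈ 0.2500
RHS = sin(x²) ≈ 0.2707
Since 0.2500 ≠ 0.2707, the equation fails at this point, so it cannot hold for every real x for which both sides are defined.
sin²(x) means (sin x)², squaring the output; sin(x²) squares the input. These are different functions.

Conclusion: False.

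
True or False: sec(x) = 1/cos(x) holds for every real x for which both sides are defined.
Claim: sec(x) = 1/cos(x).
Reasoning: sec(x) is by definition the reciprocal of cos(x), wherever cos(x) ≠ 0.
So the two sides agree for every real x for which both sides are defined.

Conclusion: True.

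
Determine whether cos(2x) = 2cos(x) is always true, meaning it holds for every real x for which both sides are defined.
No, this is NOT an identity.

Claim: cos(2x) = 2cos(x).
Test a specific point where both sides are defined: x = 3π/4.
LHS = cos(2x) ≈ 0.0000
RHS = 2cos(x) ≈ -1.4142
Since 0.0000 ≠ -1.4142, the equation fails at this point, so it cannot hold for every real x for which both sides are defined.
The correct double-angle formula is cos(2x) = cos²x - sin²x.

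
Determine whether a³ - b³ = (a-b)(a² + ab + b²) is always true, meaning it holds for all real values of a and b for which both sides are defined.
Yes, this is an identity.

Claim: a³ - b³ = (a-b)(a² + ab + b²).
Reasoning: Expand the right side: (a-b)(a² + ab + b²) = a³ + a²b + ab² - a²b - ab² - b³ = a³ - b³ (the middle terms cancel in pairs).
So the two sides agree for all real values of a and b for which both sides are defined.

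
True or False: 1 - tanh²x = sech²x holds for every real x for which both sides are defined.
Claim: 1 - tanh²x = sech²x.
Reasoning: Divide cosh²x - sinh²x = 1 through by cosh²x (never zero): 1 - tanh²x = 1/cosh²x = sech²x.
So the two sides agree for every real x for which both sides are defined.

Conclusion: True.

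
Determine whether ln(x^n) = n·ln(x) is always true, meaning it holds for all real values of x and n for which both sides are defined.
Yes, this is an identity.

Claim: ln(x^n) = n·ln(x).
Reasoning: The right side requires x > 0. For x > 0, x^n = (e^(ln x))^n = e^(n·ln x), so taking ln of both sides gives ln(x^n) = n·ln(x).
So the two sides agree for all real values of x and n for which both sides are defined.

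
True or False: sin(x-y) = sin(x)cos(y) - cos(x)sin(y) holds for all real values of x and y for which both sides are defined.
True.

Claim: sin(x-y) = sin(x)cos(y) - cos(x)sin(y).
Reasoning: Replace y by -y in sin(x+y) = sin(x)cos(y) + cos(x)sin(y) and use cos(-y) = cos(y), sin(-y) = -sin(y): sin(x-y) = sin(x)cos(y) - cos(x)sin(y).
So the two sides agree for all real values of x and y for which both sides are defined.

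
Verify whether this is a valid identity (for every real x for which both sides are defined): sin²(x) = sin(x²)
Claim: sin²(x) = sin(x²).
Test a specific point where both sides are defined: x = π.
LHS = sin²(x) ≈ 0.0000
RHS = sin(x²) ≈ -0.4303
Since 0.0000 ≠ -0.4303, the equation fails at this point, so it cannot hold for every real x for which both sides are defined.
sin²(x) means (sin x)², squaring the output; sin(x²) squares the input. These are different functions.

Conclusion: No, this is NOT an identity.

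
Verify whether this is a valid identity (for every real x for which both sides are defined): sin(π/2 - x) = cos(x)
Claim: sin(π/2 - x) = cos(x).
Reasoning: Use sin(u - v) = sin(u)cos(v) - cos(u)sin(v) with u = π/2, v = x: sin(π/2)cos(x) - cos(π/2)sin(x) = 1·cos(x) - 0·sin(x) = cos(x).
So the two sides agree for every real x for which both sides are defined.

Conclusion: Yes, this is an identity.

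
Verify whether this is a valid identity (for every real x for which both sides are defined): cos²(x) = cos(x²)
No, this is NOT an identity.

Claim: cos²(x) = cos(x²).
Test a specific point where both sides are defined: x = -π/6.
LHS = cos²(x) ≈ 0.7500
RHS = cos(x²) ≈ 0.9627
Since 0.7500 ≠ 0.9627, the equation fails at this point, so it cannot hold for every real x for which both sides are defined.
cos²(x) means (cos x)², squaring the output; cos(x²) squares the input. These are different functions.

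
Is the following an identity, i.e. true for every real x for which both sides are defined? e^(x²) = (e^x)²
No, this is NOT an identity.

Claim: e^(x²) = (e^x)².
Test a specific point where both sides are defined: x = 1.
LHS = e^(x²) ≈ 2.7183
RHS = (e^x)² ≈ 7.3891
Since 2.7183 ≠ 7.3891, the equation fails at this point, so it cannot hold for every real x for which both sides are defined.
(e^x)² = e^(2x), and 2x ≠ x² in general.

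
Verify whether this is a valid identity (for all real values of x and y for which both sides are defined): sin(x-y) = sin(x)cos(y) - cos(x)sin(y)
Claim: sin(x-y) = sin(x)cos(y) - cos(x)sin(y).
Reasoning: Replace y by -y in sin(x+y) = sin(x)cos(y) + cos(x)sin(y) and use cos(-y) = cos(y), sin(-y) = -sin(y): sin(x-y) = sin(x)cos(y) - cos(x)sin(y).
So the two sides agree for all real values of x and y for which both sides are defined.

Conclusion: Yes, this is an identity.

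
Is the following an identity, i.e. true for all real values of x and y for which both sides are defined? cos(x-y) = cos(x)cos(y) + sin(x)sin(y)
Claim: cos(x-y) = cos(x)cos(y) + sin(x)sin(y).
Reasoning: Replace y by -y in cos(x+y) = cos(x)cos(y) - sin(x)sin(y) and use cos(-y) = cos(y), sin(-y) = -sin(y): cos(x-y) = cos(x)cos(y) + sin(x)sin(y).
So the two sides agree for all real values of x and y for which both sides are defined.

Conclusion: Yes, this is an identity.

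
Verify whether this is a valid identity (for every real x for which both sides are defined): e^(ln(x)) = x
Yes, this is an identity.

Claim: e^(ln(x)) = x.
Reasoning: For x > 0, ln(x) is by definition the exponent p such that e^p = x. Raising e to that exponent therefore returns x: e^(ln x) = x.
So the two sides agree for every real x for which both sides are defined.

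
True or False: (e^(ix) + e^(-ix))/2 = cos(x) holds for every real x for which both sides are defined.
Claim: (e^(ix) + e^(-ix))/2 = cos(x).
Reasoning: By Euler's formula e^(ix) = cos(x) + i·sin(x) and e^(-ix) = cos(x) - i·sin(x). Adding cancels the sine terms: e^(ix) + e^(-ix) = 2cos(x); divide by 2.
So the two sides agree for every real x for which both sides are defined.

Conclusion: True.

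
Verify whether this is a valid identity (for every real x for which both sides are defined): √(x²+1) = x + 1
No, this is NOT an identity.

Claim: √(x²+1) = x + 1.
Test a specific point where both sides are defined: x = 3.
LHS = √(x²+1) ≈ 3.1623
RHS = x + 1 ≈ 4.0000
Since 3.1623 ≠ 4.0000, the equation fails at this point, so it cannot hold for every real x for which both sides are defined.
(x+1)² = x² + 2x + 1 ≠ x² + 1 unless x = 0.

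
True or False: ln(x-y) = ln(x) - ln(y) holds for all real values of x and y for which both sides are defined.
Claim: ln(x-y) = ln(x) - ln(y).
Test a specific point where both sides are defined: x = 4, y = 1.
LHS = ln(x-y) ≈ 1.0986
RHS = ln(x) - ln(y) ≈ 1.3863
Since 1.0986 ≠ 1.3863, the equation fails at this point, so it cannot hold for all real values of x and y for which both sides are defined.
ln(x) - ln(y) = ln(x/y), not ln(x-y).

Conclusion: False.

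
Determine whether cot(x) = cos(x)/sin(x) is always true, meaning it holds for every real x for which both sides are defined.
Claim: cot(x) = cos(x)/sin(x).
Reasoning: cot(x) is defined as 1/tan(x) = 1/(sin(x)/cos(x)) = cos(x)/sin(x), wherever sin(x) ≠ 0.
So the two sides agree for every real x for which both sides are defined.

Conclusion: Yes, this is an identity.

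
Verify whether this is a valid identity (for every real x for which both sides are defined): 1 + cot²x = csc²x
Claim: 1 + cot²x = csc²x.
Reasoning: Start from sin²x + cos²x = 1 and divide every term by sin²x (allowed wherever cot x and csc x are defined): 1 + cot²x = 1/sin²x = csc²x.
So the two sides agree for every real x for which both sides are defined.

Conclusion: Yes, this is an identity.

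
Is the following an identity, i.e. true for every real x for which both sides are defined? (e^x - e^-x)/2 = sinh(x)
Claim: (e^x - e^-x)/2 = sinh(x).
Reasoning: This is exactly the definition of the hyperbolic sine: sinh(x) := (e^x - e^-x)/2.
So the two sides agree for every real x for which both sides are defined.

Conclusion: Yes, this is an identity.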